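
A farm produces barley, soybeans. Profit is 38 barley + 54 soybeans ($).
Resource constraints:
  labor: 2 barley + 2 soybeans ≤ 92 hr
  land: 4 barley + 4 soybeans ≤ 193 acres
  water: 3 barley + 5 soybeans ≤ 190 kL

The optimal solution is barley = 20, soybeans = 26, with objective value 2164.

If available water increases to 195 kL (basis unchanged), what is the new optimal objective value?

Binding: labor and water. Non-binding: land (9 unused).
Slack constraints have shadow price 0 (complementary slackness).
The binding rows give the dual system: 2·y_labor + 3·y_water = 38 and 2·y_labor + 5·y_water = 54.
This yields shadow prices y_labor = 7, y_water = 8.
Δz = y_water·Δb = 8 × (5) = 40, so new z* = 2164 + 40 = 2204.

2204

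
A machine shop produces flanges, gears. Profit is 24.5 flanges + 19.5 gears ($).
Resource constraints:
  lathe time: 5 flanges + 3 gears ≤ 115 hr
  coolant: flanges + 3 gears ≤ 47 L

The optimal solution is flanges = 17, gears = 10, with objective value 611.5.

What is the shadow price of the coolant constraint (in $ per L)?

At the optimum: lathe time uses 115 of 115 (binding); coolant uses 47 of 47 (binding).
The binding rows give the dual system: 5·y_lathe time + 1·y_coolant = 24.5 and 3·y_lathe time + 3·y_coolant = 19.5.
This yields shadow prices y_lathe time = 4.5, y_coolant = 2.
Shadow price of coolant = 2.

2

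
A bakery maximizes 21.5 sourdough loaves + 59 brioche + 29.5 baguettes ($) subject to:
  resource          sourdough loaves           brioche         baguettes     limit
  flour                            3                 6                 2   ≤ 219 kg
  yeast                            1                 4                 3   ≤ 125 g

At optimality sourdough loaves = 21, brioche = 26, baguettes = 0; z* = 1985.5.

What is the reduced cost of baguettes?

Check each constraint at x*: flour 219/219 (tight); yeast 125/125 (tight).
The binding rows give the dual system: 3·y_flour + 1·y_yeast = 21.5 and 6·y_flour + 4·y_yeast = 59.
Solving: y_flour = 4.5, y_yeast = 8.
Reduced cost of baguettes: c₃ − yᵀa₃ = 29.5 − (4.5·2 + 8·3) = 29.5 − 33 = -3.5.

-3.5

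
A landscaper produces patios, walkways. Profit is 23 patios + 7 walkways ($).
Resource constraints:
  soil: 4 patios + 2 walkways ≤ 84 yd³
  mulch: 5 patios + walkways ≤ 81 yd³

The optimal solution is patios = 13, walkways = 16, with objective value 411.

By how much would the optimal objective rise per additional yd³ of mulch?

3

Both soil and mulch are binding at x*.
Dual feasibility on the basic columns requires 4·y_soil + 5·y_mulch = 23, 2·y_soil + 1·y_mulch = 7.
This yields shadow prices y_soil = 2, y_mulch = 3.
Shadow price of mulch = 3.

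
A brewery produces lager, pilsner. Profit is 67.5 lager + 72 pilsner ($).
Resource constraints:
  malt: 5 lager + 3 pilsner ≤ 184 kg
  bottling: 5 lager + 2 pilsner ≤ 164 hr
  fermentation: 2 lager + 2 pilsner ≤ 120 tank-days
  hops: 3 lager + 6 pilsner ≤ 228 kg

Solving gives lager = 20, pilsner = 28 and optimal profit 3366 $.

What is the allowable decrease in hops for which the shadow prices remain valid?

Binding constraints: malt, hops. The basis is B = [[5,3],[3,6]] with det 21.
Per unit decrease in hops, x* moves by d = (0.1429, -0.2381).
The basis stays optimal until bottling becomes binding; allowable decrease = 33.6 kg.

33.6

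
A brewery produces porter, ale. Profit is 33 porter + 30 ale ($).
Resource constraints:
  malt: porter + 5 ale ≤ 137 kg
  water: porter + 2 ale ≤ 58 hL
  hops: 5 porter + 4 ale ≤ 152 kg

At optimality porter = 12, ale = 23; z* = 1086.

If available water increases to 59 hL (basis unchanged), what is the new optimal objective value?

1089

Binding: water and hops. Non-binding: malt (10 unused).
By complementary slackness, y = 0 for the non-binding constraint.
Dual feasibility on the basic columns requires 1·y_water + 5·y_hops = 33, 2·y_water + 4·y_hops = 30.
This yields shadow prices y_water = 3, y_hops = 6.
Δz = y_water·Δb = 3 × (1) = 3, so new z* = 1086 + 3 = 1089.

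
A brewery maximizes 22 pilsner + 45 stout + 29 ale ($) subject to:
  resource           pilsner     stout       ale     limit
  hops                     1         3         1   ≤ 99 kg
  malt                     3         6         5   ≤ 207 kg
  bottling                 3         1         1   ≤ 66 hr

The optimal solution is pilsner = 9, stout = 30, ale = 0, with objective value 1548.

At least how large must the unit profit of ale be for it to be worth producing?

36

At the optimum: hops uses 99 of 99 (binding); malt uses 207 of 207 (binding); bottling uses 57 of 66 (slack = 9).
Slack constraints have shadow price 0 (complementary slackness).
Dual feasibility on the basic columns requires 1·y_hops + 3·y_malt = 22, 3·y_hops + 6·y_malt = 45.
→ y_hops = 1 and y_malt = 7.
ale enters the basis when its profit ≥ yᵀa₃ = 1·1 + 7·5 = 36.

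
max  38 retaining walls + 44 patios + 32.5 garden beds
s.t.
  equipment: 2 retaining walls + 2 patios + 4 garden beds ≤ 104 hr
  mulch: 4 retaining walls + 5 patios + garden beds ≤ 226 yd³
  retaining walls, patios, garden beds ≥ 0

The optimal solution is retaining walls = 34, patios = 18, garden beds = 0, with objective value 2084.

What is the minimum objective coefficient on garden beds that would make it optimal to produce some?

34

At the optimum: equipment uses 104 of 104 (binding); mulch uses 226 of 226 (binding).
The binding rows give the dual system: 2·y_equipment + 4·y_mulch = 38 and 2·y_equipment + 5·y_mulch = 44.
Solving: y_equipment = 7, y_mulch = 6.
garden beds enters the basis when its profit ≥ yᵀa₃ = 7·4 + 6·1 = 34.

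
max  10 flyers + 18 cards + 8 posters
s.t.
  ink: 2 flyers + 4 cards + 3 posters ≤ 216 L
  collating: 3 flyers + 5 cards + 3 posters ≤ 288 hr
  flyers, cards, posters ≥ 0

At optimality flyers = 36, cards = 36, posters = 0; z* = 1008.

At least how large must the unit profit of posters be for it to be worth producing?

12

Check each constraint at x*: ink 216/216 (tight); collating 288/288 (tight).
From A_Bᵀ y = c: 2·y_ink + 3·y_collating = 10; 4·y_ink + 5·y_collating = 18.
This yields shadow prices y_ink = 2, y_collating = 2.
posters enters the basis when its profit ≥ yᵀa₃ = 2·3 + 2·3 = 12.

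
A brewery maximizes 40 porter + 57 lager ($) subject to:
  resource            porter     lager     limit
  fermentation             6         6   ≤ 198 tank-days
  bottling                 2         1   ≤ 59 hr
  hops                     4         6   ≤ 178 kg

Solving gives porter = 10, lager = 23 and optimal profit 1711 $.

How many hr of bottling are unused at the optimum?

bottling used = 2·10 + 1·23 = 43; slack = 59 − 43 = 16.

16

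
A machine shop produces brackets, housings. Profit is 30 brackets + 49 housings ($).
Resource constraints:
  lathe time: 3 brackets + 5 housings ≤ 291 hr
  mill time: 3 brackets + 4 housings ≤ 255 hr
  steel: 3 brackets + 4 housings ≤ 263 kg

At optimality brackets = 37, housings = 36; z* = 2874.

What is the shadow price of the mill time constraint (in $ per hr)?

1

Binding: lathe time and mill time. Non-binding: steel (8 unused).
Slack constraints have shadow price 0 (complementary slackness).
Dual feasibility on the basic columns requires 3·y_lathe time + 3·y_mill time = 30, 5·y_lathe time + 4·y_mill time = 49.
Solving: y_lathe time = 9, y_mill time = 1.
Shadow price of mill time = 1.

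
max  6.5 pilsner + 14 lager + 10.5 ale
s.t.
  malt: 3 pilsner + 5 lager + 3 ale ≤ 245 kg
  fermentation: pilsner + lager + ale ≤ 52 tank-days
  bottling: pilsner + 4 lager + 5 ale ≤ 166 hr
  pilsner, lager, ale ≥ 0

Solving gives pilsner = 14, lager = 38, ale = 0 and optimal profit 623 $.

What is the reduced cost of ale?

-6

Binding: fermentation and bottling. Non-binding: malt (13 unused).
Slack constraints have shadow price 0 (complementary slackness).
The binding rows give the dual system: 1·y_fermentation + 1·y_bottling = 6.5 and 1·y_fermentation + 4·y_bottling = 14.
This yields shadow prices y_fermentation = 4, y_bottling = 2.5.
Reduced cost of ale: c₃ − yᵀa₃ = 10.5 − (4·1 + 2.5·5) = 10.5 − 16.5 = -6.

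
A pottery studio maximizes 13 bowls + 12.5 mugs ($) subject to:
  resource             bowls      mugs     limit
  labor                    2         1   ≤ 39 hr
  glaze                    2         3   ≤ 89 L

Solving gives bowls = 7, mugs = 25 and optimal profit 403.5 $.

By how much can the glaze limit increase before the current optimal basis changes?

Binding constraints: labor, glaze. The basis is B = [[2,1],[2,3]] with det 4.
Per unit increase in glaze, x* moves by d = (-0.25, 0.5).
The basis stays optimal until bowls reaches 0; allowable increase = 28 L.

28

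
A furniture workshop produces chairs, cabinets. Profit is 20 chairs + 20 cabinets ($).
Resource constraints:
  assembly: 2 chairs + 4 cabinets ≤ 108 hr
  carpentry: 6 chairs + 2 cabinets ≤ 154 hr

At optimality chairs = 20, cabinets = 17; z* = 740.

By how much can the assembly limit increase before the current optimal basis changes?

Binding constraints: assembly, carpentry. The basis is B = [[2,4],[6,2]] with det -20.
Per unit increase in assembly, x* moves by d = (-0.1, 0.3).
The basis stays optimal until chairs reaches 0; allowable increase = 200 hr.

200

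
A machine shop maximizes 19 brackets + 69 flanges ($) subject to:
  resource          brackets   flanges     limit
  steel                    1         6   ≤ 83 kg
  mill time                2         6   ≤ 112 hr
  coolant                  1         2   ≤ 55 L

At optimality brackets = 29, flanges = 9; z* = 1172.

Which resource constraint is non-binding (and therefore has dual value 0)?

coolant

steel: 83/83 (binding)
mill time: 112/112 (binding)
coolant: 47/55 (slack 8)
By complementary slackness, a constraint with positive slack has shadow price 0 → coolant.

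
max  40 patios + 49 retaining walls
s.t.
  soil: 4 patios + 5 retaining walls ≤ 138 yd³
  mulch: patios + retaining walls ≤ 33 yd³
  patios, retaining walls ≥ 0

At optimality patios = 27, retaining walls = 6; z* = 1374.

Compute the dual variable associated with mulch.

At the optimum: soil uses 138 of 138 (binding); mulch uses 33 of 33 (binding).
From A_Bᵀ y = c: 4·y_soil + 1·y_mulch = 40; 5·y_soil + 1·y_mulch = 49.
→ y_soil = 9 and y_mulch = 4.
Shadow price of mulch = 4.

4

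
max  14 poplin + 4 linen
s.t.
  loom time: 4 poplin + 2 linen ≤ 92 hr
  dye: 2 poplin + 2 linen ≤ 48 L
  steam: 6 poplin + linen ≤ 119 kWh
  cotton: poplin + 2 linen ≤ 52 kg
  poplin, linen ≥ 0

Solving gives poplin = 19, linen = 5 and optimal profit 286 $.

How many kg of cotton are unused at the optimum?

23

cotton used = 1·19 + 2·5 = 29; slack = 52 − 29 = 23.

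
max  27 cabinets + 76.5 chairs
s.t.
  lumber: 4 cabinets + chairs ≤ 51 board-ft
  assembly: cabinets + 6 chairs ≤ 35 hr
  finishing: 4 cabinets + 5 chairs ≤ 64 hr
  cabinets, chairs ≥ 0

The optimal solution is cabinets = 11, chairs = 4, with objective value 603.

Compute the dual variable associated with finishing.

Check each constraint at x*: lumber 48/51 (slack 3); assembly 35/35 (tight); finishing 64/64 (tight).
By complementary slackness, y = 0 for the non-binding constraint.
From A_Bᵀ y = c: 1·y_assembly + 4·y_finishing = 27; 6·y_assembly + 5·y_finishing = 76.5.
→ y_assembly = 9 and y_finishing = 4.5.
Shadow price of finishing = 4.5.

4.5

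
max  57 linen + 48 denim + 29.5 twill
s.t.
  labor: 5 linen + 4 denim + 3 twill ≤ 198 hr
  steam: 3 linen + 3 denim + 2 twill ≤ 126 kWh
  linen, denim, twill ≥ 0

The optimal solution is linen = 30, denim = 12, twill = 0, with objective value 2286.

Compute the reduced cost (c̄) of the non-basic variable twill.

Both labor and steam are binding at x*.
From A_Bᵀ y = c: 5·y_labor + 3·y_steam = 57; 4·y_labor + 3·y_steam = 48.
→ y_labor = 9 and y_steam = 4.
Reduced cost of twill: c₃ − yᵀa₃ = 29.5 − (9·3 + 4·2) = 29.5 − 35 = -5.5.

-5.5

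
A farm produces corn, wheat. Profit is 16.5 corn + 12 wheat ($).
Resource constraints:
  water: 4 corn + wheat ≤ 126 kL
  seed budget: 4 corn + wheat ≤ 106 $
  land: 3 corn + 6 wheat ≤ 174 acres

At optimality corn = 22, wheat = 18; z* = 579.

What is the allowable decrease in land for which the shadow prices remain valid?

94.5

Binding constraints: seed budget, land. The basis is B = [[4,1],[3,6]] with det 21.
Per unit decrease in land, x* moves by d = (0.0476, -0.1905).
The basis stays optimal until wheat reaches 0; allowable decrease = 94.5 acres.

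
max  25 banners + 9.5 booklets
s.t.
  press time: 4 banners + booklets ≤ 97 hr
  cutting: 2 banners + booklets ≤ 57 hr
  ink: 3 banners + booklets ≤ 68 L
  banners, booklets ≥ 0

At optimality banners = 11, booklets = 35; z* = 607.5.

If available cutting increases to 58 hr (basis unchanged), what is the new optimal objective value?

Check each constraint at x*: press time 79/97 (slack 18); cutting 57/57 (tight); ink 68/68 (tight).
Since press time is not tight, its dual is 0.
From A_Bᵀ y = c: 2·y_cutting + 3·y_ink = 25; 1·y_cutting + 1·y_ink = 9.5.
→ y_cutting = 3.5 and y_ink = 6.
Δz = y_cutting·Δb = 3.5 × (1) = 3.5, so new z* = 607.5 + 3.5 = 611.

611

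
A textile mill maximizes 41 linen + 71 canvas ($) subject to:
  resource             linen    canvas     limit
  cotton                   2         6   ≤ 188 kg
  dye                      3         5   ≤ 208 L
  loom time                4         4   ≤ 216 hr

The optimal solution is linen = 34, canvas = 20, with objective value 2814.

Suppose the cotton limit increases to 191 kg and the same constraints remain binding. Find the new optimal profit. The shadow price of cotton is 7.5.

Δb = 3, so new z* = 2814 + (7.5)·(3) = 2814 + 22.5 = 2836.5.

2836.5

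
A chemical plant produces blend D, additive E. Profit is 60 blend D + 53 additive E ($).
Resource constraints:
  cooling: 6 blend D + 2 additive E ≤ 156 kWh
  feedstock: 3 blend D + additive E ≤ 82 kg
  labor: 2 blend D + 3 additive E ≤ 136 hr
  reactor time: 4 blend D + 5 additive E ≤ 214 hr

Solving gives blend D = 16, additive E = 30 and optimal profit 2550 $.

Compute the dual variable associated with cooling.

Check each constraint at x*: cooling 156/156 (tight); feedstock 78/82 (slack 4); labor 122/136 (slack 14); reactor time 214/214 (tight).
Slack constraints have shadow price 0 (complementary slackness).
From A_Bᵀ y = c: 6·y_cooling + 4·y_reactor time = 60; 2·y_cooling + 5·y_reactor time = 53.
This yields shadow prices y_cooling = 4, y_reactor time = 9.
Shadow price of cooling = 4.

4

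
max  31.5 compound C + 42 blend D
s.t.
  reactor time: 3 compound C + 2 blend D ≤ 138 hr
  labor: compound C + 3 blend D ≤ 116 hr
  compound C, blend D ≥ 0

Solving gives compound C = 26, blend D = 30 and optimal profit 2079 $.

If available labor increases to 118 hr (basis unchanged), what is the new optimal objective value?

2097

Both reactor time and labor are binding at x*.
From A_Bᵀ y = c: 3·y_reactor time + 1·y_labor = 31.5; 2·y_reactor time + 3·y_labor = 42.
This yields shadow prices y_reactor time = 7.5, y_labor = 9.
Δz = y_labor·Δb = 9 × (2) = 18, so new z* = 2079 + 18 = 2097.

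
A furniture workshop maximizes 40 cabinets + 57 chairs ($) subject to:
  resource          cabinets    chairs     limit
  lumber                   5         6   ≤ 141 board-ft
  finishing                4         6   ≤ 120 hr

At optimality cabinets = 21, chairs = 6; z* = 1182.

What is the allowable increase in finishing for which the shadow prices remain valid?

Binding constraints: lumber, finishing. The basis is B = [[5,6],[4,6]] with det 6.
Per unit increase in finishing, x* moves by d = (-1, 0.8333).
The basis stays optimal until cabinets reaches 0; allowable increase = 21 hr.

21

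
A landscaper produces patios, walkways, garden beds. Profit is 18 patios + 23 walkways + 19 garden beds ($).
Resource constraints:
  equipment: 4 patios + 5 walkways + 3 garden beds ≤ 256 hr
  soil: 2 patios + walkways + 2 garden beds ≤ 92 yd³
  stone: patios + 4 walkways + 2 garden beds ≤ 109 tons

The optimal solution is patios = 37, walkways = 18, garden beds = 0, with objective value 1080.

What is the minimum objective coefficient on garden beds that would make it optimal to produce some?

22

Binding: soil and stone. Non-binding: equipment (18 unused).
Since equipment is not tight, its dual is 0.
Dual feasibility on the basic columns requires 2·y_soil + 1·y_stone = 18, 1·y_soil + 4·y_stone = 23.
→ y_soil = 7 and y_stone = 4.
garden beds enters the basis when its profit ≥ yᵀa₃ = 7·2 + 4·2 = 22.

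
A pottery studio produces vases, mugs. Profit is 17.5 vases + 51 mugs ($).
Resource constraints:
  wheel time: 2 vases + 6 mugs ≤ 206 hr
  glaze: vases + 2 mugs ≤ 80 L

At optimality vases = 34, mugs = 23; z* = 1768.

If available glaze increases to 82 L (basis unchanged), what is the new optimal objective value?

1771

At the optimum: wheel time uses 206 of 206 (binding); glaze uses 80 of 80 (binding).
The binding rows give the dual system: 2·y_wheel time + 1·y_glaze = 17.5 and 6·y_wheel time + 2·y_glaze = 51.
This yields shadow prices y_wheel time = 8, y_glaze = 1.5.
Δz = y_glaze·Δb = 1.5 × (2) = 3, so new z* = 1768 + 3 = 1771.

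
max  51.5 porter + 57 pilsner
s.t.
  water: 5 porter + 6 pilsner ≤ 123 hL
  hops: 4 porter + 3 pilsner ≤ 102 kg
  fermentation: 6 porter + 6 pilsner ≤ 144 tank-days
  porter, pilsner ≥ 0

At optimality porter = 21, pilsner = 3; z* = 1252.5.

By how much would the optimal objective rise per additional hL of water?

At the optimum: water uses 123 of 123 (binding); hops uses 93 of 102 (slack = 9); fermentation uses 144 of 144 (binding).
Since hops is not tight, its dual is 0.
From A_Bᵀ y = c: 5·y_water + 6·y_fermentation = 51.5; 6·y_water + 6·y_fermentation = 57.
This yields shadow prices y_water = 5.5, y_fermentation = 4.
Shadow price of water = 5.5.

5.5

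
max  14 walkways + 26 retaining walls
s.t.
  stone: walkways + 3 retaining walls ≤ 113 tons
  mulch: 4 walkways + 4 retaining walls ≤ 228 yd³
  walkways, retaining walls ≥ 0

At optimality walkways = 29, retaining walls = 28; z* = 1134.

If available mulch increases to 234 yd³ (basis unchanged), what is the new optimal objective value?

1146

At the optimum: stone uses 113 of 113 (binding); mulch uses 228 of 228 (binding).
The binding rows give the dual system: 1·y_stone + 4·y_mulch = 14 and 3·y_stone + 4·y_mulch = 26.
Solving: y_stone = 6, y_mulch = 2.
Δz = y_mulch·Δb = 2 × (6) = 12, so new z* = 1134 + 12 = 1146.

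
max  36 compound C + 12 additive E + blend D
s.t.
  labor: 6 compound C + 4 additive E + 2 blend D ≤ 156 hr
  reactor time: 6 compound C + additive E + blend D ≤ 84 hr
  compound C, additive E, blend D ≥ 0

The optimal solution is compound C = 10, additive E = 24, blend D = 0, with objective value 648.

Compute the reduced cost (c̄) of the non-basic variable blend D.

-7

At the optimum: labor uses 156 of 156 (binding); reactor time uses 84 of 84 (binding).
Dual feasibility on the basic columns requires 6·y_labor + 6·y_reactor time = 36, 4·y_labor + 1·y_reactor time = 12.
This yields shadow prices y_labor = 2, y_reactor time = 4.
Reduced cost of blend D: c₃ − yᵀa₃ = 1 − (2·2 + 4·1) = 1 − 8 = -7.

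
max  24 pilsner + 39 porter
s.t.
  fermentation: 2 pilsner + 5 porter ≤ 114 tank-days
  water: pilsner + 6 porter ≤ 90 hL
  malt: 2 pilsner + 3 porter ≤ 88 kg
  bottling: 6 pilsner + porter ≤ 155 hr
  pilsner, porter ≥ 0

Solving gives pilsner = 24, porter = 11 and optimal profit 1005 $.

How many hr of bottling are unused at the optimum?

bottling used = 6·24 + 1·11 = 155; slack = 155 − 155 = 0.

0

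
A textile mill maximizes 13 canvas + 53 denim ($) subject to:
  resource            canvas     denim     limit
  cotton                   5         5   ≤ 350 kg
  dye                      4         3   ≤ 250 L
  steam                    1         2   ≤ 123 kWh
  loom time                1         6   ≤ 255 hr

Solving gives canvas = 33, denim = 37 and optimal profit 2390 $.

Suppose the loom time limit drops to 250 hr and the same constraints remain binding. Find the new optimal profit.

2350

Binding: cotton and loom time. Non-binding: dye (7 unused), steam (16 unused).
Slack constraints have shadow price 0 (complementary slackness).
Dual feasibility on the basic columns requires 5·y_cotton + 1·y_loom time = 13, 5·y_cotton + 6·y_loom time = 53.
Solving: y_cotton = 1, y_loom time = 8.
Δz = y_loom time·Δb = 8 × (-5) = -40, so new z* = 2390 − 40 = 2350.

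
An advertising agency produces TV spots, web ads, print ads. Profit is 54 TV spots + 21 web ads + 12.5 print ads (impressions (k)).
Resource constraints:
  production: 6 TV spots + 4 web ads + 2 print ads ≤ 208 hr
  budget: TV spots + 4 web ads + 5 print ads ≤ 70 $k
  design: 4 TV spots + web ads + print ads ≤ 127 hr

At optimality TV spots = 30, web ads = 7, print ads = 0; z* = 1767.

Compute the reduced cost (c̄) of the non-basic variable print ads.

-2.5

At the optimum: production uses 208 of 208 (binding); budget uses 58 of 70 (slack = 12); design uses 127 of 127 (binding).
By complementary slackness, y = 0 for the non-binding constraint.
Dual feasibility on the basic columns requires 6·y_production + 4·y_design = 54, 4·y_production + 1·y_design = 21.
This yields shadow prices y_production = 3, y_design = 9.
Reduced cost of print ads: c₃ − yᵀa₃ = 12.5 − (3·2 + 9·1) = 12.5 − 15 = -2.5.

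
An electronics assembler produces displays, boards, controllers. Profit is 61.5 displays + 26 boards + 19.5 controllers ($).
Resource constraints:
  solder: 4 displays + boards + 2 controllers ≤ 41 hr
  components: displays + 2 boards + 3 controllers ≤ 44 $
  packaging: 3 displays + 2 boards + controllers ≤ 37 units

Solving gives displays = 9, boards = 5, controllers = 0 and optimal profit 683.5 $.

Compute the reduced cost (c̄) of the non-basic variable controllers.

-7

At the optimum: solder uses 41 of 41 (binding); components uses 19 of 44 (slack = 25); packaging uses 37 of 37 (binding).
Since components is not tight, its dual is 0.
From A_Bᵀ y = c: 4·y_solder + 3·y_packaging = 61.5; 1·y_solder + 2·y_packaging = 26.
Solving: y_solder = 9, y_packaging = 8.5.
Reduced cost of controllers: c₃ − yᵀa₃ = 19.5 − (9·2 + 8.5·1) = 19.5 − 26.5 = -7.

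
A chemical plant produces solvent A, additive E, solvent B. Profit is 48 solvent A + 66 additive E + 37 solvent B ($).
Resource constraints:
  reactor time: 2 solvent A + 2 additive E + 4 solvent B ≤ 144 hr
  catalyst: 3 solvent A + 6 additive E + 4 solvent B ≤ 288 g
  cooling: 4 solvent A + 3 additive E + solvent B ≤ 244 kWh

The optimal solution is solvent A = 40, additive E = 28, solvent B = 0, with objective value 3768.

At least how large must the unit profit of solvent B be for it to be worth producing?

38

At the optimum: reactor time uses 136 of 144 (slack = 8); catalyst uses 288 of 288 (binding); cooling uses 244 of 244 (binding).
By complementary slackness, y = 0 for the non-binding constraint.
The binding rows give the dual system: 3·y_catalyst + 4·y_cooling = 48 and 6·y_catalyst + 3·y_cooling = 66.
Solving: y_catalyst = 8, y_cooling = 6.
solvent B enters the basis when its profit ≥ yᵀa₃ = 8·4 + 6·1 = 38.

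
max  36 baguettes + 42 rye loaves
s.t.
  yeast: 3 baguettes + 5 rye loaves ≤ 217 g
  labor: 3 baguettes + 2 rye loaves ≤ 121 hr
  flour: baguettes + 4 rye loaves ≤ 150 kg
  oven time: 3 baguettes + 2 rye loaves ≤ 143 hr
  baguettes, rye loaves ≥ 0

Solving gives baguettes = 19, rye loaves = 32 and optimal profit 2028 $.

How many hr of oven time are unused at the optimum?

22

oven time used = 3·19 + 2·32 = 121; slack = 143 − 121 = 22.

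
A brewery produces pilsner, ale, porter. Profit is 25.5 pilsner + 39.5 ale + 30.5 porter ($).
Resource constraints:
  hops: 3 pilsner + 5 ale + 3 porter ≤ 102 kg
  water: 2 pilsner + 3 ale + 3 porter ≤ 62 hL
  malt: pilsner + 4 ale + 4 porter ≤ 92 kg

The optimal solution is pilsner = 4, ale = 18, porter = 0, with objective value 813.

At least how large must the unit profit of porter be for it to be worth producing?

At the optimum: hops uses 102 of 102 (binding); water uses 62 of 62 (binding); malt uses 76 of 92 (slack = 16).
By complementary slackness, y = 0 for the non-binding constraint.
Dual feasibility on the basic columns requires 3·y_hops + 2·y_water = 25.5, 5·y_hops + 3·y_water = 39.5.
This yields shadow prices y_hops = 2.5, y_water = 9.
porter enters the basis when its profit ≥ yᵀa₃ = 2.5·3 + 9·3 = 34.5.

34.5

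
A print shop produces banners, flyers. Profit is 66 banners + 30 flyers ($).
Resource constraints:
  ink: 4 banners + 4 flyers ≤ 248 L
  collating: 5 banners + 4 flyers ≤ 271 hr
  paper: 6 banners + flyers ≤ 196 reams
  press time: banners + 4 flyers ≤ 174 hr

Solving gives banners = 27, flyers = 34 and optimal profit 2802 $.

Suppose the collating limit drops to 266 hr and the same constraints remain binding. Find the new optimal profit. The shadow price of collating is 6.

Δb = -5, so new z* = 2802 + (6)·(-5) = 2802 − 30 = 2772.

2772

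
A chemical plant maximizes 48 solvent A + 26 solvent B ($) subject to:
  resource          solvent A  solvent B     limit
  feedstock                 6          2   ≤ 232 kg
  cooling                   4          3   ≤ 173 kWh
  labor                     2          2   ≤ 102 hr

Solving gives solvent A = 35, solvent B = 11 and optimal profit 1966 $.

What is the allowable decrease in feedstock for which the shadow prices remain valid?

50

Binding constraints: feedstock, cooling. The basis is B = [[6,2],[4,3]] with det 10.
Per unit decrease in feedstock, x* moves by d = (-0.3, 0.4).
The basis stays optimal until labor becomes binding; allowable decrease = 50 kg.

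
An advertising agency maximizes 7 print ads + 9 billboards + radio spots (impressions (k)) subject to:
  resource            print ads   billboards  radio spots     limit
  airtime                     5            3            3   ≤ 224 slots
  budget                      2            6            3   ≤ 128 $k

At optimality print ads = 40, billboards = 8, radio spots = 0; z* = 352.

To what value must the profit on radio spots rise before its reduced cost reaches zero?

6

Both airtime and budget are binding at x*.
Dual feasibility on the basic columns requires 5·y_airtime + 2·y_budget = 7, 3·y_airtime + 6·y_budget = 9.
→ y_airtime = 1 and y_budget = 1.
radio spots enters the basis when its profit ≥ yᵀa₃ = 1·3 + 1·3 = 6.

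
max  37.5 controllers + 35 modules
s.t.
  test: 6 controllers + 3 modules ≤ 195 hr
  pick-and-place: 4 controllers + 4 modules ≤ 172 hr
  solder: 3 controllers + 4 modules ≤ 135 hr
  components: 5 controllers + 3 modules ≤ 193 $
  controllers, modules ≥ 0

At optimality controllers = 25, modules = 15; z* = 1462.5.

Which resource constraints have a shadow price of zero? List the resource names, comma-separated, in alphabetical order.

components, pick-and-place

test: 195/195 (binding)
pick-and-place: 160/172 (slack 12)
solder: 135/135 (binding)
components: 170/193 (slack 23)
By complementary slackness, a constraint with positive slack has shadow price 0 → components, pick-and-place.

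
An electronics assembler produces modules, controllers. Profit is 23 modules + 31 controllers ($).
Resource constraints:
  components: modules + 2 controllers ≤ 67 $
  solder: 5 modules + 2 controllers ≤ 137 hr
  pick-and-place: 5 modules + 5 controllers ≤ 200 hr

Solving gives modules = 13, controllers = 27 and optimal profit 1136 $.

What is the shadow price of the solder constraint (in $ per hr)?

0

At the optimum: components uses 67 of 67 (binding); solder uses 119 of 137 (slack = 18); pick-and-place uses 200 of 200 (binding).
Slack constraints have shadow price 0 (complementary slackness).
The binding rows give the dual system: 1·y_components + 5·y_pick-and-place = 23 and 2·y_components + 5·y_pick-and-place = 31.
Solving: y_components = 8, y_pick-and-place = 3.
Shadow price of solder = 0.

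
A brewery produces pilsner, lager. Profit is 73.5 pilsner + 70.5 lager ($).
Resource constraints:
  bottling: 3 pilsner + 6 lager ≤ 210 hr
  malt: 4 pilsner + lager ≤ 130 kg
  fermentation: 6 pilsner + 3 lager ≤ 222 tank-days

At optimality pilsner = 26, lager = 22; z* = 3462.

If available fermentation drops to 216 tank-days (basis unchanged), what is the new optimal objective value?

3411

Check each constraint at x*: bottling 210/210 (tight); malt 126/130 (slack 4); fermentation 222/222 (tight).
Since malt is not tight, its dual is 0.
From A_Bᵀ y = c: 3·y_bottling + 6·y_fermentation = 73.5; 6·y_bottling + 3·y_fermentation = 70.5.
→ y_bottling = 7.5 and y_fermentation = 8.5.
Δz = y_fermentation·Δb = 8.5 × (-6) = -51, so new z* = 3462 − 51 = 3411.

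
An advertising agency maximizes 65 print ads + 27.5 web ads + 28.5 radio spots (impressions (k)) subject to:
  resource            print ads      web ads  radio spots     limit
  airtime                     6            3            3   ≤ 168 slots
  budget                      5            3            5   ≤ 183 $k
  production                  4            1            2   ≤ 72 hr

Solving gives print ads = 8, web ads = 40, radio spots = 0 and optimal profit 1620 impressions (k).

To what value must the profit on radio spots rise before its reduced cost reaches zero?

32.5

Check each constraint at x*: airtime 168/168 (tight); budget 160/183 (slack 23); production 72/72 (tight).
Slack constraints have shadow price 0 (complementary slackness).
The binding rows give the dual system: 6·y_airtime + 4·y_production = 65 and 3·y_airtime + 1·y_production = 27.5.
→ y_airtime = 7.5 and y_production = 5.
radio spots enters the basis when its profit ≥ yᵀa₃ = 7.5·3 + 5·2 = 32.5.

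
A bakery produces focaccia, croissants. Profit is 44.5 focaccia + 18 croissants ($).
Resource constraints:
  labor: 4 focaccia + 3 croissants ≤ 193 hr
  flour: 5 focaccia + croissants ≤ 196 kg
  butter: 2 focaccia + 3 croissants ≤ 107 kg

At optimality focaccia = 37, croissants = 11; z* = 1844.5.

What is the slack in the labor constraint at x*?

labor used = 4·37 + 3·11 = 181; slack = 193 − 181 = 12.

12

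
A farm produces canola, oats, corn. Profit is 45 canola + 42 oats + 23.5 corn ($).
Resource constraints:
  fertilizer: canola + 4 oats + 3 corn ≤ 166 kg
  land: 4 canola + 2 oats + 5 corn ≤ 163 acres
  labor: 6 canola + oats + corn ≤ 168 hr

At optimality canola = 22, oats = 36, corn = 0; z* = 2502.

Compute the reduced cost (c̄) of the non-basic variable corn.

-9.5

At the optimum: fertilizer uses 166 of 166 (binding); land uses 160 of 163 (slack = 3); labor uses 168 of 168 (binding).
Since land is not tight, its dual is 0.
From A_Bᵀ y = c: 1·y_fertilizer + 6·y_labor = 45; 4·y_fertilizer + 1·y_labor = 42.
Solving: y_fertilizer = 9, y_labor = 6.
Reduced cost of corn: c₃ − yᵀa₃ = 23.5 − (9·3 + 6·1) = 23.5 − 33 = -9.5.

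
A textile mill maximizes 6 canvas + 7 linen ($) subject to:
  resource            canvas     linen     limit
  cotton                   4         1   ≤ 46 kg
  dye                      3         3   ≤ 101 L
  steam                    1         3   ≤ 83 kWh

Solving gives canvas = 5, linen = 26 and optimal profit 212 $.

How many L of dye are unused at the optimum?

8

dye used = 3·5 + 3·26 = 93; slack = 101 − 93 = 8.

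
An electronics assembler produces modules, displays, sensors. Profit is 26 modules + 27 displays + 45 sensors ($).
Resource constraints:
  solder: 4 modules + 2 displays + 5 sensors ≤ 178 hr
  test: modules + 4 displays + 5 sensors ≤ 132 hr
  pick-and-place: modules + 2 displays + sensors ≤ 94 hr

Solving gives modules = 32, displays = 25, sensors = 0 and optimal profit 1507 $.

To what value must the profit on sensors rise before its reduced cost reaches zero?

47.5

Binding: solder and test. Non-binding: pick-and-place (12 unused).
By complementary slackness, y = 0 for the non-binding constraint.
Dual feasibility on the basic columns requires 4·y_solder + 1·y_test = 26, 2·y_solder + 4·y_test = 27.
This yields shadow prices y_solder = 5.5, y_test = 4.
sensors enters the basis when its profit ≥ yᵀa₃ = 5.5·5 + 4·5 = 47.5.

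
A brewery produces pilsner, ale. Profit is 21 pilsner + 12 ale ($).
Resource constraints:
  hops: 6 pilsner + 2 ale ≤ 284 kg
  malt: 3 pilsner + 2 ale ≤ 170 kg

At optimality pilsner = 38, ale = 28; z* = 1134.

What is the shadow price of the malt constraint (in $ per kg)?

Check each constraint at x*: hops 284/284 (tight); malt 170/170 (tight).
The binding rows give the dual system: 6·y_hops + 3·y_malt = 21 and 2·y_hops + 2·y_malt = 12.
This yields shadow prices y_hops = 1, y_malt = 5.
Shadow price of malt = 5.

5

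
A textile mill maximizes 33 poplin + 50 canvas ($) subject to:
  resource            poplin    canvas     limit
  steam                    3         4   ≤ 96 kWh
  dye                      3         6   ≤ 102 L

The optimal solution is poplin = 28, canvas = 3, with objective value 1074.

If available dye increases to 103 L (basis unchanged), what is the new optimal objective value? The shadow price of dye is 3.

Δb = 1, so new z* = 1074 + (3)·(1) = 1074 + 3 = 1077.

1077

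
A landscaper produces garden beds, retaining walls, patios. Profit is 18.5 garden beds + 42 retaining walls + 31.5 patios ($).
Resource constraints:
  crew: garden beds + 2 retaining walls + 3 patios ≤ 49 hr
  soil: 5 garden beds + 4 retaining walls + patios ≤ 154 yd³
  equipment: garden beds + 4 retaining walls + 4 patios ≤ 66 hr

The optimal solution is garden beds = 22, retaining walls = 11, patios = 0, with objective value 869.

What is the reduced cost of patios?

Check each constraint at x*: crew 44/49 (slack 5); soil 154/154 (tight); equipment 66/66 (tight).
Since crew is not tight, its dual is 0.
From A_Bᵀ y = c: 5·y_soil + 1·y_equipment = 18.5; 4·y_soil + 4·y_equipment = 42.
Solving: y_soil = 2, y_equipment = 8.5.
Reduced cost of patios: c₃ − yᵀa₃ = 31.5 − (2·1 + 8.5·4) = 31.5 − 36 = -4.5.

-4.5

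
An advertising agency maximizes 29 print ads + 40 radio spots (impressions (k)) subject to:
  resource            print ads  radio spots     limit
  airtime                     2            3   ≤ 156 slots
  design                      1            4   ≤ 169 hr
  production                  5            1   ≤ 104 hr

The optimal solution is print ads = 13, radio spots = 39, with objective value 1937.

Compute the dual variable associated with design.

9

Check each constraint at x*: airtime 143/156 (slack 13); design 169/169 (tight); production 104/104 (tight).
Slack constraints have shadow price 0 (complementary slackness).
The binding rows give the dual system: 1·y_design + 5·y_production = 29 and 4·y_design + 1·y_production = 40.
→ y_design = 9 and y_production = 4.
Shadow price of design = 9.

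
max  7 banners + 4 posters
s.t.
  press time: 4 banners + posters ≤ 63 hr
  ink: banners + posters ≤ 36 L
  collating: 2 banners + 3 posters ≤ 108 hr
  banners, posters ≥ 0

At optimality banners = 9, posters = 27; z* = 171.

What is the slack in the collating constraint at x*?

9

collating used = 2·9 + 3·27 = 99; slack = 108 − 99 = 9.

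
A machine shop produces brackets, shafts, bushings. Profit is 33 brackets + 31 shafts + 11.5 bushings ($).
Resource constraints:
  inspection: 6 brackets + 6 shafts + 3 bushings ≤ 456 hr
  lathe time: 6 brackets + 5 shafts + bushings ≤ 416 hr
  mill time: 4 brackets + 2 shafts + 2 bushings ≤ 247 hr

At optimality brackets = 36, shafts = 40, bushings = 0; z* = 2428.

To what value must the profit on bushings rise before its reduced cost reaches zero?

12.5

Check each constraint at x*: inspection 456/456 (tight); lathe time 416/416 (tight); mill time 224/247 (slack 23).
Since mill time is not tight, its dual is 0.
The binding rows give the dual system: 6·y_inspection + 6·y_lathe time = 33 and 6·y_inspection + 5·y_lathe time = 31.
→ y_inspection = 3.5 and y_lathe time = 2.
bushings enters the basis when its profit ≥ yᵀa₃ = 3.5·3 + 2·1 = 12.5.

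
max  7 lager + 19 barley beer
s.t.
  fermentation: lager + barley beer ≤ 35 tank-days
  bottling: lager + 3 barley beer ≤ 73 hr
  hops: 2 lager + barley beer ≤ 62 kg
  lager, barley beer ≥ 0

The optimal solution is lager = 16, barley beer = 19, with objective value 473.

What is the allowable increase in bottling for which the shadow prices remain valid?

32

Binding constraints: fermentation, bottling. The basis is B = [[1,1],[1,3]] with det 2.
Per unit increase in bottling, x* moves by d = (-0.5, 0.5).
The basis stays optimal until lager reaches 0; allowable increase = 32 hr.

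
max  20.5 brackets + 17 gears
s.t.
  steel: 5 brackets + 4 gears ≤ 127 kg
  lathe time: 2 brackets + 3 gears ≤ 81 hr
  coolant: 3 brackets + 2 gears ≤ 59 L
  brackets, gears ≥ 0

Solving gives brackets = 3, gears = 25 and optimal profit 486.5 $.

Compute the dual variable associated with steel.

0

At the optimum: steel uses 115 of 127 (slack = 12); lathe time uses 81 of 81 (binding); coolant uses 59 of 59 (binding).
Since steel is not tight, its dual is 0.
From A_Bᵀ y = c: 2·y_lathe time + 3·y_coolant = 20.5; 3·y_lathe time + 2·y_coolant = 17.
→ y_lathe time = 2 and y_coolant = 5.5.
Shadow price of steel = 0.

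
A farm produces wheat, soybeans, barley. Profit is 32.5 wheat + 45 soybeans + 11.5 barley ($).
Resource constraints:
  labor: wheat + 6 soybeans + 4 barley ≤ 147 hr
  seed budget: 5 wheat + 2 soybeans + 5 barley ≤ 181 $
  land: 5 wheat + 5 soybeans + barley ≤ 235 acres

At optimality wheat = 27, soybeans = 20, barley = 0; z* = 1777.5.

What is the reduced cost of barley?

At the optimum: labor uses 147 of 147 (binding); seed budget uses 175 of 181 (slack = 6); land uses 235 of 235 (binding).
By complementary slackness, y = 0 for the non-binding constraint.
Dual feasibility on the basic columns requires 1·y_labor + 5·y_land = 32.5, 6·y_labor + 5·y_land = 45.
Solving: y_labor = 2.5, y_land = 6.
Reduced cost of barley: c₃ − yᵀa₃ = 11.5 − (2.5·4 + 6·1) = 11.5 − 16 = -4.5.

-4.5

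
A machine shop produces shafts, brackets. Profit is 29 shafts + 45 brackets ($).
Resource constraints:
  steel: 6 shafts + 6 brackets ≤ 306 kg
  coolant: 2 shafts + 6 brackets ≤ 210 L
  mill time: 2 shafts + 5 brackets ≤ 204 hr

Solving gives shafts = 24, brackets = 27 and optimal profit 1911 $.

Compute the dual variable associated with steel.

At the optimum: steel uses 306 of 306 (binding); coolant uses 210 of 210 (binding); mill time uses 183 of 204 (slack = 21).
Since mill time is not tight, its dual is 0.
The binding rows give the dual system: 6·y_steel + 2·y_coolant = 29 and 6·y_steel + 6·y_coolant = 45.
This yields shadow prices y_steel = 3.5, y_coolant = 4.
Shadow price of steel = 3.5.

3.5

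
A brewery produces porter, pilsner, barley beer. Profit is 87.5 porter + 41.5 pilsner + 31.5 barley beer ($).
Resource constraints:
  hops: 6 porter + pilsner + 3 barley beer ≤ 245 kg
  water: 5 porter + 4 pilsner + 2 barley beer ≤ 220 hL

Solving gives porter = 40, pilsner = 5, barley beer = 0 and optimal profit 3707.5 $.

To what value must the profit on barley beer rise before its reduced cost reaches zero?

Check each constraint at x*: hops 245/245 (tight); water 220/220 (tight).
The binding rows give the dual system: 6·y_hops + 5·y_water = 87.5 and 1·y_hops + 4·y_water = 41.5.
Solving: y_hops = 7.5, y_water = 8.5.
barley beer enters the basis when its profit ≥ yᵀa₃ = 7.5·3 + 8.5·2 = 39.5.

39.5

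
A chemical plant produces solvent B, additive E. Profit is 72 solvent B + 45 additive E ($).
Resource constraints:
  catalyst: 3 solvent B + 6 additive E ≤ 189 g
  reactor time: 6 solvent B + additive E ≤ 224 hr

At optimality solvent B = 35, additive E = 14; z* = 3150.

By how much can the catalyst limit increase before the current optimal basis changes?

Binding constraints: catalyst, reactor time. The basis is B = [[3,6],[6,1]] with det -33.
Per unit increase in catalyst, x* moves by d = (-0.0303, 0.1818).
The basis stays optimal until solvent B reaches 0; allowable increase = 1155 g.

1155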